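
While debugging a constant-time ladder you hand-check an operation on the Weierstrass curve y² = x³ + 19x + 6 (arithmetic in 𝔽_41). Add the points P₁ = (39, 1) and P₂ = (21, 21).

(4, 33)

(39, 1) + (21, 21). λ = (21 - 1)/(21 - 39) ≡ 20/23 mod 41. 23⁻¹ ≡ 25 (mod 41) since 23·25 = 575 ≡ 1, so λ ≡ 8.
  x = λ² - 39 - 21 = 64 - 60 ≡ 4; y = λ·(39 - 4) - 1 ≡ 33. → (4, 33)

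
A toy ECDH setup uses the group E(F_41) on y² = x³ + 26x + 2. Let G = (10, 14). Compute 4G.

Double-and-add on 4 = (100)₂. Start with G = (10, 14) for the leading 1-bit.
double: tangent at (10, 14): λ = (3·10² + 26)/(2·14) ≡ 39/28. 28⁻¹ ≡ 22 (mod 41) since 28·22 = 616 ≡ 1, so λ ≡ 39·22 ≡ 38.
  x = λ² - 10 - 10 = 1444 - 20 ≡ 30; y = λ·(10 - 30) - 14 ≡ 5. → (30, 5)
double: tangent at (30, 5): λ = (3·30² + 26)/(2·5) ≡ 20/10. 10⁻¹ ≡ 37 (mod 41), so λ ≡ 20·37 ≡ 2.
  x = λ² - 30 - 30 = 4 - 60 ≡ 26; y = λ·(30 - 26) - 5 ≡ 3. → (26, 3)

(26, 3)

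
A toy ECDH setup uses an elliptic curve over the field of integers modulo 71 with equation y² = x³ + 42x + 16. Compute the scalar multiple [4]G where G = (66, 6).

Repeated addition: build up to 4G.
2G: tangent at (66, 6): λ = (3·66² + 42)/(2·6) ≡ 46/12. 12⁻¹ ≡ 6 (mod 71) since 12·6 = 72 ≡ 1, so λ ≡ 46·6 ≡ 63.
  x = λ² - 66 - 66 = 3969 - 132 ≡ 3; y = λ·(66 - 3) - 6 ≡ 58. → (3, 58)
3G: (3, 58) + (66, 6). λ = (6 - 58)/(66 - 3) ≡ 19/63 mod 71. 63⁻¹ ≡ 62 (mod 71) since 63·62 = 3906 ≡ 1, so λ ≡ 42.
  x = λ² - 3 - 66 = 1764 - 69 ≡ 62; y = λ·(3 - 62) - 58 ≡ 20. → (62, 20)
4G: (62, 20) + (66, 6). λ = (6 - 20)/(66 - 62) ≡ 57/4 mod 71. 4⁻¹ ≡ 18 (mod 71), so λ ≡ 32.
  x = λ² - 62 - 66 = 1024 - 128 ≡ 44; y = λ·(62 - 44) - 20 ≡ 59. → (44, 59)

(44, 59)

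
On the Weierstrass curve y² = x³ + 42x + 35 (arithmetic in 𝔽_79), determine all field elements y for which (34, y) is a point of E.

x³ + 42x + 35 = 40767 ≡ 3 (mod 79).
3 is a non-residue mod 79; no y exists.

none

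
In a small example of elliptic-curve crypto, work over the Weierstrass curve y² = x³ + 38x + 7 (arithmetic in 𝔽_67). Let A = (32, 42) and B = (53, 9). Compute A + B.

(46, 47)

(32, 42) + (53, 9). λ = (9 - 42)/(53 - 32) ≡ 34/21 mod 67. 21⁻¹ ≡ 16 (mod 67) since 21·16 = 336 ≡ 1, so λ ≡ 8.
  x = λ² - 32 - 53 = 64 - 85 ≡ 46; y = λ·(32 - 46) - 42 ≡ 47. → (46, 47)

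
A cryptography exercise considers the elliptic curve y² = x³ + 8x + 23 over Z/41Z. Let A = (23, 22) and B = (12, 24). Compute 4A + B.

First 4A:
Repeated addition: build up to 4A.
2A: tangent at (23, 22): λ = (3·23² + 8)/(2·22) ≡ 37/3. 3⁻¹ ≡ 14 (mod 41) since 3·14 = 42 ≡ 1, so λ ≡ 37·14 ≡ 26.
  x = λ² - 23 - 23 = 676 - 46 ≡ 15; y = λ·(23 - 15) - 22 ≡ 22. → (15, 22)
3A: (15, 22) + (23, 22). λ = (22 - 22)/(23 - 15) ≡ 0/8 mod 41. 8⁻¹ ≡ 36 (mod 41), so λ ≡ 0.
  x = λ² - 15 - 23 = 0 - 38 ≡ 3; y = λ·(15 - 3) - 22 ≡ 19. → (3, 19)
4A: (3, 19) + (23, 22). λ = (22 - 19)/(23 - 3) ≡ 3/20 mod 41. 20⁻¹ ≡ 39 (mod 41), so λ ≡ 35.
  x = λ² - 3 - 23 = 1225 - 26 ≡ 10; y = λ·(3 - 10) - 19 ≡ 23. → (10, 23)
4A = (10, 23).
Finally 4A + B:
(10, 23) + (12, 24). λ = (24 - 23)/(12 - 10) ≡ 1/2 mod 41. 2⁻¹ ≡ 21 (mod 41), so λ ≡ 21.
  x = λ² - 10 - 12 = 441 - 22 ≡ 9; y = λ·(10 - 9) - 23 ≡ 39. → (9, 39)

(9, 39)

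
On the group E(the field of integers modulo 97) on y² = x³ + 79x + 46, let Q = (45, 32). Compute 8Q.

Double-and-add on 8 = (1000)₂. Start with Q = (45, 32) for the leading 1-bit.
double: tangent at (45, 32): λ = (3·45² + 79)/(2·32) ≡ 43/64. 64⁻¹ ≡ 47 (mod 97), so λ ≡ 43·47 ≡ 81.
  x = λ² - 45 - 45 = 6561 - 90 ≡ 69; y = λ·(45 - 69) - 32 ≡ 61. → (69, 61)
double: tangent at (69, 61): λ = (3·69² + 79)/(2·61) ≡ 6/25. 25⁻¹ ≡ 66 (mod 97), so λ ≡ 6·66 ≡ 8.
  x = λ² - 69 - 69 = 64 - 138 ≡ 23; y = λ·(69 - 23) - 61 ≡ 16. → (23, 16)
double: tangent at (23, 16): λ = (3·23² + 79)/(2·16) ≡ 17/32. 32⁻¹ ≡ 94 (mod 97), so λ ≡ 17·94 ≡ 46.
  x = λ² - 23 - 23 = 2116 - 46 ≡ 33; y = λ·(23 - 33) - 16 ≡ 9. → (33, 9)

(33, 9)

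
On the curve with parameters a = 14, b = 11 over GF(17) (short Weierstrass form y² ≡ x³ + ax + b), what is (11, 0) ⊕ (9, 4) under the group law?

(11, 0) + (9, 4). λ = (4 - 0)/(9 - 11) ≡ 4/15 mod 17. 15⁻¹ ≡ 8 (mod 17) since 15·8 = 120 ≡ 1, so λ ≡ 15.
  x = λ² - 11 - 9 = 225 - 20 ≡ 1; y = λ·(11 - 1) - 0 ≡ 14. → (1, 14)

(1, 14)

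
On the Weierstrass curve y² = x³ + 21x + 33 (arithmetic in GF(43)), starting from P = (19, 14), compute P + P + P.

Repeated addition: build up to 3P.
2P: tangent at (19, 14): λ = (3·19² + 21)/(2·14) ≡ 29/28. 28⁻¹ ≡ 20 (mod 43) since 28·20 = 560 ≡ 1, so λ ≡ 29·20 ≡ 21.
  x = λ² - 19 - 19 = 441 - 38 ≡ 16; y = λ·(19 - 16) - 14 ≡ 6. → (16, 6)
3P: (16, 6) + (19, 14). λ = (14 - 6)/(19 - 16) ≡ 8/3 mod 43. 3⁻¹ ≡ 29 (mod 43) since 3·29 = 87 ≡ 1, so λ ≡ 17.
  x = λ² - 16 - 19 = 289 - 35 ≡ 39; y = λ·(16 - 39) - 6 ≡ 33. → (39, 33)

(39, 33)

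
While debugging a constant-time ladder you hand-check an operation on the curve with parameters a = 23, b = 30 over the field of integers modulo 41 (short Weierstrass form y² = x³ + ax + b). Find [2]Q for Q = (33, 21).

tangent at (33, 21): λ = (3·33² + 23)/(2·21) ≡ 10/1. 1⁻¹ ≡ 1 (mod 41) since 1·1 = 1 ≡ 1, so λ ≡ 10·1 ≡ 10.
  x = λ² - 33 - 33 = 100 - 66 ≡ 34; y = λ·(33 - 34) - 21 ≡ 10. → (34, 10)

(34, 10)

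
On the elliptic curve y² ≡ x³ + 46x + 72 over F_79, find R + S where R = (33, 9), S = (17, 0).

(0, 54)

(33, 9) + (17, 0). λ = (0 - 9)/(17 - 33) ≡ 70/63 mod 79. 63⁻¹ ≡ 74 (mod 79) since 63·74 = 4662 ≡ 1, so λ ≡ 45.
  x = λ² - 33 - 17 = 2025 - 50 ≡ 0; y = λ·(33 - 0) - 9 ≡ 54. → (0, 54)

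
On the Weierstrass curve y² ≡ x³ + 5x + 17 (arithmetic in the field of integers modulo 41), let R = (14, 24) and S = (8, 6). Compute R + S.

(14, 24) + (8, 6). λ = (6 - 24)/(8 - 14) ≡ 23/35 mod 41. 35⁻¹ ≡ 34 (mod 41), so λ ≡ 3.
  x = λ² - 14 - 8 = 9 - 22 ≡ 28; y = λ·(14 - 28) - 24 ≡ 16. → (28, 16)

(28, 16)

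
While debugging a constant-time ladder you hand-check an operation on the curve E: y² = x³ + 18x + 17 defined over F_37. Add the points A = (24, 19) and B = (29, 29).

(24, 19) + (29, 29). λ = (29 - 19)/(29 - 24) ≡ 10/5 mod 37. 5⁻¹ ≡ 15 (mod 37) since 5·15 = 75 ≡ 1, so λ ≡ 2.
  x = λ² - 24 - 29 = 4 - 53 ≡ 25; y = λ·(24 - 25) - 19 ≡ 16. → (25, 16)

(25, 16)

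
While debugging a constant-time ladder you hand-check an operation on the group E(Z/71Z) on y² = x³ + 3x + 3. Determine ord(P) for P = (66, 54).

11

2P: tangent at (66, 54): λ = (3·66² + 3)/(2·54) ≡ 7/37. 37⁻¹ ≡ 48 (mod 71) since 37·48 = 1776 ≡ 1, so λ ≡ 7·48 ≡ 52.
  x = λ² - 66 - 66 = 2704 - 132 ≡ 16; y = λ·(66 - 16) - 54 ≡ 61. → (16, 61)
3P: (16, 61) + (66, 54). λ = (54 - 61)/(66 - 16) ≡ 64/50 mod 71. 50⁻¹ ≡ 27 (mod 71) since 50·27 = 1350 ≡ 1, so λ ≡ 24.
  x = λ² - 16 - 66 = 576 - 82 ≡ 68; y = λ·(16 - 68) - 61 ≡ 40. → (68, 40)
4P: (68, 40) + (66, 54). λ = (54 - 40)/(66 - 68) ≡ 14/69 mod 71. 69⁻¹ ≡ 35 (mod 71), so λ ≡ 64.
  x = λ² - 68 - 66 = 4096 - 134 ≡ 57; y = λ·(68 - 57) - 40 ≡ 25. → (57, 25)
5P: (57, 25) + (66, 54). λ = (54 - 25)/(66 - 57) ≡ 29/9 mod 71. 9⁻¹ ≡ 8 (mod 71) since 9·8 = 72 ≡ 1, so λ ≡ 19.
  x = λ² - 57 - 66 = 361 - 123 ≡ 25; y = λ·(57 - 25) - 25 ≡ 15. → (25, 15)
6P: (25, 15) + (66, 54). λ = (54 - 15)/(66 - 25) ≡ 39/41 mod 71. 41⁻¹ ≡ 26 (mod 71), so λ ≡ 20.
  x = λ² - 25 - 66 = 400 - 91 ≡ 25; y = λ·(25 - 25) - 15 ≡ 56. → (25, 56)
7P: (25, 56) + (66, 54). λ = (54 - 56)/(66 - 25) ≡ 69/41 mod 71. 41⁻¹ ≡ 26 (mod 71) since 41·26 = 1066 ≡ 1, so λ ≡ 19.
  x = λ² - 25 - 66 = 361 - 91 ≡ 57; y = λ·(25 - 57) - 56 ≡ 46. → (57, 46)
8P: (57, 46) + (66, 54). λ = (54 - 46)/(66 - 57) ≡ 8/9 mod 71. 9⁻¹ ≡ 8 (mod 71), so λ ≡ 64.
  x = λ² - 57 - 66 = 4096 - 123 ≡ 68; y = λ·(57 - 68) - 46 ≡ 31. → (68, 31)
9P: (68, 31) + (66, 54). λ = (54 - 31)/(66 - 68) ≡ 23/69 mod 71. 69⁻¹ ≡ 35 (mod 71), so λ ≡ 24.
  x = λ² - 68 - 66 = 576 - 134 ≡ 16; y = λ·(68 - 16) - 31 ≡ 10. → (16, 10)
10P: (16, 10) + (66, 54). λ = (54 - 10)/(66 - 16) ≡ 44/50 mod 71. 50⁻¹ ≡ 27 (mod 71), so λ ≡ 52.
  x = λ² - 16 - 66 = 2704 - 82 ≡ 66; y = λ·(16 - 66) - 10 ≡ 17. → (66, 17)
11P: (66, 17) + (66, 54): same x and y₁ ≡ -y₂, so the sum is O.
11P = O, so the order is 11.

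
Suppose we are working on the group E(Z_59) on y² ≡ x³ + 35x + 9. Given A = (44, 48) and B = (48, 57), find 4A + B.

(23, 58)

First 4A:
Repeated addition: build up to 4A.
2A: tangent at (44, 48): λ = (3·44² + 35)/(2·48) ≡ 2/37. 37⁻¹ ≡ 8 (mod 59), so λ ≡ 2·8 ≡ 16.
  x = λ² - 44 - 44 = 256 - 88 ≡ 50; y = λ·(44 - 50) - 48 ≡ 33. → (50, 33)
3A: (50, 33) + (44, 48). λ = (48 - 33)/(44 - 50) ≡ 15/53 mod 59. 53⁻¹ ≡ 49 (mod 59), so λ ≡ 27.
  x = λ² - 50 - 44 = 729 - 94 ≡ 45; y = λ·(50 - 45) - 33 ≡ 43. → (45, 43)
4A: (45, 43) + (44, 48). λ = (48 - 43)/(44 - 45) ≡ 5/58 mod 59. 58⁻¹ ≡ 58 (mod 59), so λ ≡ 54.
  x = λ² - 45 - 44 = 2916 - 89 ≡ 54; y = λ·(45 - 54) - 43 ≡ 2. → (54, 2)
4A = (54, 2).
Finally 4A + B:
(54, 2) + (48, 57). λ = (57 - 2)/(48 - 54) ≡ 55/53 mod 59. 53⁻¹ ≡ 49 (mod 59) since 53·49 = 2597 ≡ 1, so λ ≡ 40.
  x = λ² - 54 - 48 = 1600 - 102 ≡ 23; y = λ·(54 - 23) - 2 ≡ 58. → (23, 58)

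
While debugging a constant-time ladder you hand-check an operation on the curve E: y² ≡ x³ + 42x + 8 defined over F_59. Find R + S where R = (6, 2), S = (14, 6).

(54, 33)

(6, 2) + (14, 6). λ = (6 - 2)/(14 - 6) ≡ 4/8 mod 59. 8⁻¹ ≡ 37 (mod 59), so λ ≡ 30.
  x = λ² - 6 - 14 = 900 - 20 ≡ 54; y = λ·(6 - 54) - 2 ≡ 33. → (54, 33)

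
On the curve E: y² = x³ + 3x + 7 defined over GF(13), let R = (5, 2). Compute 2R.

(3, 11)

tangent at (5, 2): λ = (3·5² + 3)/(2·2) ≡ 0/4. 4⁻¹ ≡ 10 (mod 13), so λ ≡ 0·10 ≡ 0.
  x = λ² - 5 - 5 = 0 - 10 ≡ 3; y = λ·(5 - 3) - 2 ≡ 11. → (3, 11)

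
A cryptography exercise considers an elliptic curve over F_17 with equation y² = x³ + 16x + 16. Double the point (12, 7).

(14, 14)

tangent at (12, 7): λ = (3·12² + 16)/(2·7) ≡ 6/14. 14⁻¹ ≡ 11 (mod 17), so λ ≡ 6·11 ≡ 15.
  x = λ² - 12 - 12 = 225 - 24 ≡ 14; y = λ·(12 - 14) - 7 ≡ 14. → (14, 14)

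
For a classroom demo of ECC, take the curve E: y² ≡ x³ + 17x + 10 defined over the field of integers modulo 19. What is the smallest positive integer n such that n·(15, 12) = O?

2P: tangent at (15, 12): λ = (3·15² + 17)/(2·12) ≡ 8/5. 5⁻¹ ≡ 4 (mod 19), so λ ≡ 8·4 ≡ 13.
  x = λ² - 15 - 15 = 169 - 30 ≡ 6; y = λ·(15 - 6) - 12 ≡ 10. → (6, 10)
3P: (6, 10) + (15, 12). λ = (12 - 10)/(15 - 6) ≡ 2/9 mod 19. 9⁻¹ ≡ 17 (mod 19), so λ ≡ 15.
  x = λ² - 6 - 15 = 225 - 21 ≡ 14; y = λ·(6 - 14) - 10 ≡ 3. → (14, 3)
4P: (14, 3) + (15, 12). λ = (12 - 3)/(15 - 14) ≡ 9/1 mod 19. 1⁻¹ ≡ 1 (mod 19), so λ ≡ 9.
  x = λ² - 14 - 15 = 81 - 29 ≡ 14; y = λ·(14 - 14) - 3 ≡ 16. → (14, 16)
5P: (14, 16) + (15, 12). λ = (12 - 16)/(15 - 14) ≡ 15/1 mod 19. 1⁻¹ ≡ 1 (mod 19), so λ ≡ 15.
  x = λ² - 14 - 15 = 225 - 29 ≡ 6; y = λ·(14 - 6) - 16 ≡ 9. → (6, 9)
6P: (6, 9) + (15, 12). λ = (12 - 9)/(15 - 6) ≡ 3/9 mod 19. 9⁻¹ ≡ 17 (mod 19), so λ ≡ 13.
  x = λ² - 6 - 15 = 169 - 21 ≡ 15; y = λ·(6 - 15) - 9 ≡ 7. → (15, 7)
7P: (15, 7) + (15, 12): same x and y₁ ≡ -y₂, so the sum is O.
7P = O, so the order is 7.

7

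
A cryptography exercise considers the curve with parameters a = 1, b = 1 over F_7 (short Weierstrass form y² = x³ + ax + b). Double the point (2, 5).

tangent at (2, 5): λ = (3·2² + 1)/(2·5) ≡ 6/3. 3⁻¹ ≡ 5 (mod 7) since 3·5 = 15 ≡ 1, so λ ≡ 6·5 ≡ 2.
  x = λ² - 2 - 2 = 4 - 4 ≡ 0; y = λ·(2 - 0) - 5 ≡ 6. → (0, 6)

(0, 6)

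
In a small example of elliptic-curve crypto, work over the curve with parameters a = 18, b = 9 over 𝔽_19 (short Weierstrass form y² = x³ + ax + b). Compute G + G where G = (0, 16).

(9, 11)

tangent at (0, 16): λ = (3·0² + 18)/(2·16) ≡ 18/13. 13⁻¹ ≡ 3 (mod 19) since 13·3 = 39 ≡ 1, so λ ≡ 18·3 ≡ 16.
  x = λ² - 0 - 0 = 256 - 0 ≡ 9; y = λ·(0 - 9) - 16 ≡ 11. → (9, 11)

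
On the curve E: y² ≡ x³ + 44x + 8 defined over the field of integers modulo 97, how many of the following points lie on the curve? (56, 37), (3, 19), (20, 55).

(56, 37): 37² ≡ 11, rhs ≡ 93 → off.
(3, 19): 19² ≡ 70, rhs ≡ 70 → on.
(20, 55): 55² ≡ 18, rhs ≡ 61 → off.

1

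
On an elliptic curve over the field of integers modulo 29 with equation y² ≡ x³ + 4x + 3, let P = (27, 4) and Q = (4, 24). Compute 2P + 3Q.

First 2P:
Repeated addition: build up to 2P.
2P: tangent at (27, 4): λ = (3·27² + 4)/(2·4) ≡ 16/8. 8⁻¹ ≡ 11 (mod 29) since 8·11 = 88 ≡ 1, so λ ≡ 16·11 ≡ 2.
  x = λ² - 27 - 27 = 4 - 54 ≡ 8; y = λ·(27 - 8) - 4 ≡ 5. → (8, 5)
2P = (8, 5).
Next 3Q:
Repeated addition: build up to 3Q.
2Q: tangent at (4, 24): λ = (3·4² + 4)/(2·24) ≡ 23/19. 19⁻¹ ≡ 26 (mod 29), so λ ≡ 23·26 ≡ 18.
  x = λ² - 4 - 4 = 324 - 8 ≡ 26; y = λ·(4 - 26) - 24 ≡ 15. → (26, 15)
3Q: (26, 15) + (4, 24). λ = (24 - 15)/(4 - 26) ≡ 9/7 mod 29. 7⁻¹ ≡ 25 (mod 29), so λ ≡ 22.
  x = λ² - 26 - 4 = 484 - 30 ≡ 19; y = λ·(26 - 19) - 15 ≡ 23. → (19, 23)
3Q = (19, 23).
Finally 2P + 3Q:
(8, 5) + (19, 23). λ = (23 - 5)/(19 - 8) ≡ 18/11 mod 29. 11⁻¹ ≡ 8 (mod 29) since 11·8 = 88 ≡ 1, so λ ≡ 28.
  x = λ² - 8 - 19 = 784 - 27 ≡ 3; y = λ·(8 - 3) - 5 ≡ 19. → (3, 19)

(3, 19)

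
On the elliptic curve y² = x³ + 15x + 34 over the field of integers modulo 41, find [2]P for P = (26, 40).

(32, 21)

tangent at (26, 40): λ = (3·26² + 15)/(2·40) ≡ 34/39. 39⁻¹ ≡ 20 (mod 41), so λ ≡ 34·20 ≡ 24.
  x = λ² - 26 - 26 = 576 - 52 ≡ 32; y = λ·(26 - 32) - 40 ≡ 21. → (32, 21)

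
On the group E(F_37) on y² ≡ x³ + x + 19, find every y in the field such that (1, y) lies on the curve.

13, 24

x³ + 1x + 19 = 21 ≡ 21 (mod 37).
Square roots of 21 mod 37: 13 and 24 (since 13² = 169 ≡ 21).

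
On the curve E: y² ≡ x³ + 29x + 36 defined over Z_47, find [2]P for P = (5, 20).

tangent at (5, 20): λ = (3·5² + 29)/(2·20) ≡ 10/40. 40⁻¹ ≡ 20 (mod 47), so λ ≡ 10·20 ≡ 12.
  x = λ² - 5 - 5 = 144 - 10 ≡ 40; y = λ·(5 - 40) - 20 ≡ 30. → (40, 30)

(40, 30)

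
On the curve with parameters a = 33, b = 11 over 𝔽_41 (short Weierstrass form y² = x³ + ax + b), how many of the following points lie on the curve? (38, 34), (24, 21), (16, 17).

(38, 34): 34² ≡ 8, rhs ≡ 8 → on.
(24, 21): 21² ≡ 31, rhs ≡ 31 → on.
(16, 17): 17² ≡ 2, rhs ≡ 2 → on.

3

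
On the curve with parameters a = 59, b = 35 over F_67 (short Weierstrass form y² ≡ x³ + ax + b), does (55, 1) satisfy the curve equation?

no

y² = 1² ≡ 1; x³ + 59x + 35 = 169655 ≡ 11 (mod 67). 1 ≠ 11.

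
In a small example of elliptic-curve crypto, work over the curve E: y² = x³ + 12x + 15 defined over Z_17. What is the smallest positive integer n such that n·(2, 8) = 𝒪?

2P: tangent at (2, 8): λ = (3·2² + 12)/(2·8) ≡ 7/16. 16⁻¹ ≡ 16 (mod 17), so λ ≡ 7·16 ≡ 10.
  x = λ² - 2 - 2 = 100 - 4 ≡ 11; y = λ·(2 - 11) - 8 ≡ 4. → (11, 4)
3P: (11, 4) + (2, 8). λ = (8 - 4)/(2 - 11) ≡ 4/8 mod 17. 8⁻¹ ≡ 15 (mod 17), so λ ≡ 9.
  x = λ² - 11 - 2 = 81 - 13 ≡ 0; y = λ·(11 - 0) - 4 ≡ 10. → (0, 10)
4P: (0, 10) + (2, 8). λ = (8 - 10)/(2 - 0) ≡ 15/2 mod 17. 2⁻¹ ≡ 9 (mod 17), so λ ≡ 16.
  x = λ² - 0 - 2 = 256 - 2 ≡ 16; y = λ·(0 - 16) - 10 ≡ 6. → (16, 6)
5P: (16, 6) + (2, 8). λ = (8 - 6)/(2 - 16) ≡ 2/3 mod 17. 3⁻¹ ≡ 6 (mod 17), so λ ≡ 12.
  x = λ² - 16 - 2 = 144 - 18 ≡ 7; y = λ·(16 - 7) - 6 ≡ 0. → (7, 0)
6P: (7, 0) + (2, 8). λ = (8 - 0)/(2 - 7) ≡ 8/12 mod 17. 12⁻¹ ≡ 10 (mod 17) since 12·10 = 120 ≡ 1, so λ ≡ 12.
  x = λ² - 7 - 2 = 144 - 9 ≡ 16; y = λ·(7 - 16) - 0 ≡ 11. → (16, 11)
7P: (16, 11) + (2, 8). λ = (8 - 11)/(2 - 16) ≡ 14/3 mod 17. 3⁻¹ ≡ 6 (mod 17), so λ ≡ 16.
  x = λ² - 16 - 2 = 256 - 18 ≡ 0; y = λ·(16 - 0) - 11 ≡ 7. → (0, 7)
8P: (0, 7) + (2, 8). λ = (8 - 7)/(2 - 0) ≡ 1/2 mod 17. 2⁻¹ ≡ 9 (mod 17), so λ ≡ 9.
  x = λ² - 0 - 2 = 81 - 2 ≡ 11; y = λ·(0 - 11) - 7 ≡ 13. → (11, 13)
9P: (11, 13) + (2, 8). λ = (8 - 13)/(2 - 11) ≡ 12/8 mod 17. 8⁻¹ ≡ 15 (mod 17) since 8·15 = 120 ≡ 1, so λ ≡ 10.
  x = λ² - 11 - 2 = 100 - 13 ≡ 2; y = λ·(11 - 2) - 13 ≡ 9. → (2, 9)
10P: (2, 9) + (2, 8): same x and y₁ ≡ -y₂, so the sum is 𝒪.
10P = 𝒪, so the order is 10.

10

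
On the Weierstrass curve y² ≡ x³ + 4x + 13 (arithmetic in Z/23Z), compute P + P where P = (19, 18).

tangent at (19, 18): λ = (3·19² + 4)/(2·18) ≡ 6/13. 13⁻¹ ≡ 16 (mod 23), so λ ≡ 6·16 ≡ 4.
  x = λ² - 19 - 19 = 16 - 38 ≡ 1; y = λ·(19 - 1) - 18 ≡ 8. → (1, 8)

(1, 8)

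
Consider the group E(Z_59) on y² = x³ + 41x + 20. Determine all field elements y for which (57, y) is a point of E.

15, 44

x³ + 41x + 20 = 187550 ≡ 48 (mod 59).
Square roots of 48 mod 59: 15 and 44 (since 15² = 225 ≡ 48).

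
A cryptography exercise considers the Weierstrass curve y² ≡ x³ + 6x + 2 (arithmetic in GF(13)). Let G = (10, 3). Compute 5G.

Double-and-add on 5 = (101)₂. Start with G = (10, 3) for the leading 1-bit.
double: tangent at (10, 3): λ = (3·10² + 6)/(2·3) ≡ 7/6. 6⁻¹ ≡ 11 (mod 13), so λ ≡ 7·11 ≡ 12.
  x = λ² - 10 - 10 = 144 - 20 ≡ 7; y = λ·(10 - 7) - 3 ≡ 7. → (7, 7)
double: tangent at (7, 7): λ = (3·7² + 6)/(2·7) ≡ 10/1. 1⁻¹ ≡ 1 (mod 13) since 1·1 = 1 ≡ 1, so λ ≡ 10·1 ≡ 10.
  x = λ² - 7 - 7 = 100 - 14 ≡ 8; y = λ·(7 - 8) - 7 ≡ 9. → (8, 9)
add G: (8, 9) + (10, 3). λ = (3 - 9)/(10 - 8) ≡ 7/2 mod 13. 2⁻¹ ≡ 7 (mod 13) since 2·7 = 14 ≡ 1, so λ ≡ 10.
  x = λ² - 8 - 10 = 100 - 18 ≡ 4; y = λ·(8 - 4) - 9 ≡ 5. → (4, 5)

(4, 5)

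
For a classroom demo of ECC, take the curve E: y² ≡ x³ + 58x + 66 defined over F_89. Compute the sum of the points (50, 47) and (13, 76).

(1, 6)

(50, 47) + (13, 76). λ = (76 - 47)/(13 - 50) ≡ 29/52 mod 89. 52⁻¹ ≡ 12 (mod 89), so λ ≡ 81.
  x = λ² - 50 - 13 = 6561 - 63 ≡ 1; y = λ·(50 - 1) - 47 ≡ 6. → (1, 6)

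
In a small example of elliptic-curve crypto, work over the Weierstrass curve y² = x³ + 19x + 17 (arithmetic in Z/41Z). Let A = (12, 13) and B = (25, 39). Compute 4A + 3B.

(25, 2)

First 4A:
Double-and-add on 4 = (100)₂. Start with A = (12, 13) for the leading 1-bit.
double: tangent at (12, 13): λ = (3·12² + 19)/(2·13) ≡ 0/26. 26⁻¹ ≡ 30 (mod 41), so λ ≡ 0·30 ≡ 0.
  x = λ² - 12 - 12 = 0 - 24 ≡ 17; y = λ·(12 - 17) - 13 ≡ 28. → (17, 28)
double: tangent at (17, 28): λ = (3·17² + 19)/(2·28) ≡ 25/15. 15⁻¹ ≡ 11 (mod 41), so λ ≡ 25·11 ≡ 29.
  x = λ² - 17 - 17 = 841 - 34 ≡ 28; y = λ·(17 - 28) - 28 ≡ 22. → (28, 22)
4A = (28, 22).
Next 3B:
Repeated addition: build up to 3B.
2B: tangent at (25, 39): λ = (3·25² + 19)/(2·39) ≡ 8/37. 37⁻¹ ≡ 10 (mod 41) since 37·10 = 370 ≡ 1, so λ ≡ 8·10 ≡ 39.
  x = λ² - 25 - 25 = 1521 - 50 ≡ 36; y = λ·(25 - 36) - 39 ≡ 24. → (36, 24)
3B: (36, 24) + (25, 39). λ = (39 - 24)/(25 - 36) ≡ 15/30 mod 41. 30⁻¹ ≡ 26 (mod 41), so λ ≡ 21.
  x = λ² - 36 - 25 = 441 - 61 ≡ 11; y = λ·(36 - 11) - 24 ≡ 9. → (11, 9)
3B = (11, 9).
Finally 4A + 3B:
(28, 22) + (11, 9). λ = (9 - 22)/(11 - 28) ≡ 28/24 mod 41. 24⁻¹ ≡ 12 (mod 41) since 24·12 = 288 ≡ 1, so λ ≡ 8.
  x = λ² - 28 - 11 = 64 - 39 ≡ 25; y = λ·(28 - 25) - 22 ≡ 2. → (25, 2)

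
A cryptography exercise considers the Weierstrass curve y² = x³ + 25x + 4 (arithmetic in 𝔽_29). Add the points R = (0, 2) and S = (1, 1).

(0, 27)

(0, 2) + (1, 1). λ = (1 - 2)/(1 - 0) ≡ 28/1 mod 29. 1⁻¹ ≡ 1 (mod 29), so λ ≡ 28.
  x = λ² - 0 - 1 = 784 - 1 ≡ 0; y = λ·(0 - 0) - 2 ≡ 27. → (0, 27)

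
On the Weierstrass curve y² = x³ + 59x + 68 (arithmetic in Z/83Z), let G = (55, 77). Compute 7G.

(28, 10)

Double-and-add on 7 = (111)₂. Start with G = (55, 77) for the leading 1-bit.
double: tangent at (55, 77): λ = (3·55² + 59)/(2·77) ≡ 4/71. 71⁻¹ ≡ 76 (mod 83) since 71·76 = 5396 ≡ 1, so λ ≡ 4·76 ≡ 55.
  x = λ² - 55 - 55 = 3025 - 110 ≡ 10; y = λ·(55 - 10) - 77 ≡ 74. → (10, 74)
add G: (10, 74) + (55, 77). λ = (77 - 74)/(55 - 10) ≡ 3/45 mod 83. 45⁻¹ ≡ 24 (mod 83) since 45·24 = 1080 ≡ 1, so λ ≡ 72.
  x = λ² - 10 - 55 = 5184 - 65 ≡ 56; y = λ·(10 - 56) - 74 ≡ 17. → (56, 17)
double: tangent at (56, 17): λ = (3·56² + 59)/(2·17) ≡ 5/34. 34⁻¹ ≡ 22 (mod 83) since 34·22 = 748 ≡ 1, so λ ≡ 5·22 ≡ 27.
  x = λ² - 56 - 56 = 729 - 112 ≡ 36; y = λ·(56 - 36) - 17 ≡ 25. → (36, 25)
add G: (36, 25) + (55, 77). λ = (77 - 25)/(55 - 36) ≡ 52/19 mod 83. 19⁻¹ ≡ 35 (mod 83), so λ ≡ 77.
  x = λ² - 36 - 55 = 5929 - 91 ≡ 28; y = λ·(36 - 28) - 25 ≡ 10. → (28, 10)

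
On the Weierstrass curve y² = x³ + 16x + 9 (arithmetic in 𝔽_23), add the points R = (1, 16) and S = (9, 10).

(15, 6)

(1, 16) + (9, 10). λ = (10 - 16)/(9 - 1) ≡ 17/8 mod 23. 8⁻¹ ≡ 3 (mod 23), so λ ≡ 5.
  x = λ² - 1 - 9 = 25 - 10 ≡ 15; y = λ·(1 - 15) - 16 ≡ 6. → (15, 6)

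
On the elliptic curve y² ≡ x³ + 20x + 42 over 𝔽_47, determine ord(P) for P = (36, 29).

3

2P: tangent at (36, 29): λ = (3·36² + 20)/(2·29) ≡ 7/11. 11⁻¹ ≡ 30 (mod 47) since 11·30 = 330 ≡ 1, so λ ≡ 7·30 ≡ 22.
  x = λ² - 36 - 36 = 484 - 72 ≡ 36; y = λ·(36 - 36) - 29 ≡ 18. → (36, 18)
3P: (36, 18) + (36, 29): same x and y₁ ≡ -y₂, so the sum is ∞.
3P = ∞, so the order is 3.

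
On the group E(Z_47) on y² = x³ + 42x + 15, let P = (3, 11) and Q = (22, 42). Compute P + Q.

(30, 34)

(3, 11) + (22, 42). λ = (42 - 11)/(22 - 3) ≡ 31/19 mod 47. 19⁻¹ ≡ 5 (mod 47), so λ ≡ 14.
  x = λ² - 3 - 22 = 196 - 25 ≡ 30; y = λ·(3 - 30) - 11 ≡ 34. → (30, 34)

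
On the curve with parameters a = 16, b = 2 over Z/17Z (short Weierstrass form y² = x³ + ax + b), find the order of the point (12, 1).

2P: tangent at (12, 1): λ = (3·12² + 16)/(2·1) ≡ 6/2. 2⁻¹ ≡ 9 (mod 17), so λ ≡ 6·9 ≡ 3.
  x = λ² - 12 - 12 = 9 - 24 ≡ 2; y = λ·(12 - 2) - 1 ≡ 12. → (2, 12)
3P: (2, 12) + (12, 1). λ = (1 - 12)/(12 - 2) ≡ 6/10 mod 17. 10⁻¹ ≡ 12 (mod 17), so λ ≡ 4.
  x = λ² - 2 - 12 = 16 - 14 ≡ 2; y = λ·(2 - 2) - 12 ≡ 5. → (2, 5)
4P: (2, 5) + (12, 1). λ = (1 - 5)/(12 - 2) ≡ 13/10 mod 17. 10⁻¹ ≡ 12 (mod 17), so λ ≡ 3.
  x = λ² - 2 - 12 = 9 - 14 ≡ 12; y = λ·(2 - 12) - 5 ≡ 16. → (12, 16)
5P: (12, 16) + (12, 1): same x and y₁ ≡ -y₂, so the sum is ∞.
5P = ∞, so the order is 5.

5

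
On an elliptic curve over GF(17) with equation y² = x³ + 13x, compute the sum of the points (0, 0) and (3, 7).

(10, 5)

(0, 0) + (3, 7). λ = (7 - 0)/(3 - 0) ≡ 7/3 mod 17. 3⁻¹ ≡ 6 (mod 17) since 3·6 = 18 ≡ 1, so λ ≡ 8.
  x = λ² - 0 - 3 = 64 - 3 ≡ 10; y = λ·(0 - 10) - 0 ≡ 5. → (10, 5)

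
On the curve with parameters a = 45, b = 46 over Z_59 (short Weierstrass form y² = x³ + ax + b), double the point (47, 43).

(28, 37)

tangent at (47, 43): λ = (3·47² + 45)/(2·43) ≡ 5/27. 27⁻¹ ≡ 35 (mod 59) since 27·35 = 945 ≡ 1, so λ ≡ 5·35 ≡ 57.
  x = λ² - 47 - 47 = 3249 - 94 ≡ 28; y = λ·(47 - 28) - 43 ≡ 37. → (28, 37)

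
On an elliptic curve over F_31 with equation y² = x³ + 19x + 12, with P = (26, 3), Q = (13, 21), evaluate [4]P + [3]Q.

(13, 10)

First 4P:
Double-and-add on 4 = (100)₂. Start with P = (26, 3) for the leading 1-bit.
double: tangent at (26, 3): λ = (3·26² + 19)/(2·3) ≡ 1/6. 6⁻¹ ≡ 26 (mod 31), so λ ≡ 1·26 ≡ 26.
  x = λ² - 26 - 26 = 676 - 52 ≡ 4; y = λ·(26 - 4) - 3 ≡ 11. → (4, 11)
double: tangent at (4, 11): λ = (3·4² + 19)/(2·11) ≡ 5/22. 22⁻¹ ≡ 24 (mod 31) since 22·24 = 528 ≡ 1, so λ ≡ 5·24 ≡ 27.
  x = λ² - 4 - 4 = 729 - 8 ≡ 8; y = λ·(4 - 8) - 11 ≡ 5. → (8, 5)
4P = (8, 5).
Next 3Q:
Repeated addition: build up to 3Q.
2Q: tangent at (13, 21): λ = (3·13² + 19)/(2·21) ≡ 30/11. 11⁻¹ ≡ 17 (mod 31) since 11·17 = 187 ≡ 1, so λ ≡ 30·17 ≡ 14.
  x = λ² - 13 - 13 = 196 - 26 ≡ 15; y = λ·(13 - 15) - 21 ≡ 13. → (15, 13)
3Q: (15, 13) + (13, 21). λ = (21 - 13)/(13 - 15) ≡ 8/29 mod 31. 29⁻¹ ≡ 15 (mod 31), so λ ≡ 27.
  x = λ² - 15 - 13 = 729 - 28 ≡ 19; y = λ·(15 - 19) - 13 ≡ 3. → (19, 3)
3Q = (19, 3).
Finally 4P + 3Q:
(8, 5) + (19, 3). λ = (3 - 5)/(19 - 8) ≡ 29/11 mod 31. 11⁻¹ ≡ 17 (mod 31), so λ ≡ 28.
  x = λ² - 8 - 19 = 784 - 27 ≡ 13; y = λ·(8 - 13) - 5 ≡ 10. → (13, 10)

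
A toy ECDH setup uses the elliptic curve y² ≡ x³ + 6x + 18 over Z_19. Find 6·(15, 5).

(3, 14)

Write Q = (15, 5).
Repeated addition: build up to 6Q.
2Q: tangent at (15, 5): λ = (3·15² + 6)/(2·5) ≡ 16/10. 10⁻¹ ≡ 2 (mod 19) since 10·2 = 20 ≡ 1, so λ ≡ 16·2 ≡ 13.
  x = λ² - 15 - 15 = 169 - 30 ≡ 6; y = λ·(15 - 6) - 5 ≡ 17. → (6, 17)
3Q: (6, 17) + (15, 5). λ = (5 - 17)/(15 - 6) ≡ 7/9 mod 19. 9⁻¹ ≡ 17 (mod 19) since 9·17 = 153 ≡ 1, so λ ≡ 5.
  x = λ² - 6 - 15 = 25 - 21 ≡ 4; y = λ·(6 - 4) - 17 ≡ 12. → (4, 12)
4Q: (4, 12) + (15, 5). λ = (5 - 12)/(15 - 4) ≡ 12/11 mod 19. 11⁻¹ ≡ 7 (mod 19), so λ ≡ 8.
  x = λ² - 4 - 15 = 64 - 19 ≡ 7; y = λ·(4 - 7) - 12 ≡ 2. → (7, 2)
5Q: (7, 2) + (15, 5). λ = (5 - 2)/(15 - 7) ≡ 3/8 mod 19. 8⁻¹ ≡ 12 (mod 19), so λ ≡ 17.
  x = λ² - 7 - 15 = 289 - 22 ≡ 1; y = λ·(7 - 1) - 2 ≡ 5. → (1, 5)
6Q: (1, 5) + (15, 5). λ = (5 - 5)/(15 - 1) ≡ 0/14 mod 19. 14⁻¹ ≡ 15 (mod 19), so λ ≡ 0.
  x = λ² - 1 - 15 = 0 - 16 ≡ 3; y = λ·(1 - 3) - 5 ≡ 14. → (3, 14)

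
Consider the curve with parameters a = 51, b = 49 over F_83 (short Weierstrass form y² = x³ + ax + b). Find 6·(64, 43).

(25, 73)

Write P = (64, 43).
Repeated addition: build up to 6P.
2P: tangent at (64, 43): λ = (3·64² + 51)/(2·43) ≡ 55/3. 3⁻¹ ≡ 28 (mod 83) since 3·28 = 84 ≡ 1, so λ ≡ 55·28 ≡ 46.
  x = λ² - 64 - 64 = 2116 - 128 ≡ 79; y = λ·(64 - 79) - 43 ≡ 14. → (79, 14)
3P: (79, 14) + (64, 43). λ = (43 - 14)/(64 - 79) ≡ 29/68 mod 83. 68⁻¹ ≡ 11 (mod 83), so λ ≡ 70.
  x = λ² - 79 - 64 = 4900 - 143 ≡ 26; y = λ·(79 - 26) - 14 ≡ 44. → (26, 44)
4P: (26, 44) + (64, 43). λ = (43 - 44)/(64 - 26) ≡ 82/38 mod 83. 38⁻¹ ≡ 59 (mod 83), so λ ≡ 24.
  x = λ² - 26 - 64 = 576 - 90 ≡ 71; y = λ·(26 - 71) - 44 ≡ 38. → (71, 38)
5P: (71, 38) + (64, 43). λ = (43 - 38)/(64 - 71) ≡ 5/76 mod 83. 76⁻¹ ≡ 71 (mod 83), so λ ≡ 23.
  x = λ² - 71 - 64 = 529 - 135 ≡ 62; y = λ·(71 - 62) - 38 ≡ 3. → (62, 3)
6P: (62, 3) + (64, 43). λ = (43 - 3)/(64 - 62) ≡ 40/2 mod 83. 2⁻¹ ≡ 42 (mod 83), so λ ≡ 20.
  x = λ² - 62 - 64 = 400 - 126 ≡ 25; y = λ·(62 - 25) - 3 ≡ 73. → (25, 73)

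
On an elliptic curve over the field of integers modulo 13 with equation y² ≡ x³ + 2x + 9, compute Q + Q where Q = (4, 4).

(1, 5)

tangent at (4, 4): λ = (3·4² + 2)/(2·4) ≡ 11/8. 8⁻¹ ≡ 5 (mod 13) since 8·5 = 40 ≡ 1, so λ ≡ 11·5 ≡ 3.
  x = λ² - 4 - 4 = 9 - 8 ≡ 1; y = λ·(4 - 1) - 4 ≡ 5. → (1, 5)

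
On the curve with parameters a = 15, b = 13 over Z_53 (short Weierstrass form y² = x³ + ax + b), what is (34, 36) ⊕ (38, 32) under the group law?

(35, 18)

(34, 36) + (38, 32). λ = (32 - 36)/(38 - 34) ≡ 49/4 mod 53. 4⁻¹ ≡ 40 (mod 53), so λ ≡ 52.
  x = λ² - 34 - 38 = 2704 - 72 ≡ 35; y = λ·(34 - 35) - 36 ≡ 18. → (35, 18)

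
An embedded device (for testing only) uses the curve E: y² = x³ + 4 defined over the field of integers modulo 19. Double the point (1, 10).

(7, 10)

tangent at (1, 10): λ = (3·1² + 0)/(2·10) ≡ 3/1. 1⁻¹ ≡ 1 (mod 19), so λ ≡ 3·1 ≡ 3.
  x = λ² - 1 - 1 = 9 - 2 ≡ 7; y = λ·(1 - 7) - 10 ≡ 10. → (7, 10)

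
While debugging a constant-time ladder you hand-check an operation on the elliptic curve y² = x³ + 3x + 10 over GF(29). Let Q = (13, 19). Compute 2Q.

(8, 13)

tangent at (13, 19): λ = (3·13² + 3)/(2·19) ≡ 17/9. 9⁻¹ ≡ 13 (mod 29), so λ ≡ 17·13 ≡ 18.
  x = λ² - 13 - 13 = 324 - 26 ≡ 8; y = λ·(13 - 8) - 19 ≡ 13. → (8, 13)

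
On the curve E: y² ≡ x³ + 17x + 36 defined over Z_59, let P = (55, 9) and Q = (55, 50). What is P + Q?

The two points share x = 55 and their y-coordinates satisfy 9 + 50 ≡ 0 (mod 59), so they are inverses. Their sum is 𝒪.

O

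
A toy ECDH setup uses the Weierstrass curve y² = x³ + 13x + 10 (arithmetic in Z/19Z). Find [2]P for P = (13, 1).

(10, 0)

tangent at (13, 1): λ = (3·13² + 13)/(2·1) ≡ 7/2. 2⁻¹ ≡ 10 (mod 19), so λ ≡ 7·10 ≡ 13.
  x = λ² - 13 - 13 = 169 - 26 ≡ 10; y = λ·(13 - 10) - 1 ≡ 0. → (10, 0)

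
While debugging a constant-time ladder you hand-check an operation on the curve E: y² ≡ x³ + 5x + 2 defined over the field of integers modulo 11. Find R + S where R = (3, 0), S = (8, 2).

(3, 0) + (8, 2). λ = (2 - 0)/(8 - 3) ≡ 2/5 mod 11. 5⁻¹ ≡ 9 (mod 11) since 5·9 = 45 ≡ 1, so λ ≡ 7.
  x = λ² - 3 - 8 = 49 - 11 ≡ 5; y = λ·(3 - 5) - 0 ≡ 8. → (5, 8)

(5, 8)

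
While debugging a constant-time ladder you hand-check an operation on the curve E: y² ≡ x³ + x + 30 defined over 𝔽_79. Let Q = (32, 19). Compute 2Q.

(61, 37)

tangent at (32, 19): λ = (3·32² + 1)/(2·19) ≡ 71/38. 38⁻¹ ≡ 52 (mod 79), so λ ≡ 71·52 ≡ 58.
  x = λ² - 32 - 32 = 3364 - 64 ≡ 61; y = λ·(32 - 61) - 19 ≡ 37. → (61, 37)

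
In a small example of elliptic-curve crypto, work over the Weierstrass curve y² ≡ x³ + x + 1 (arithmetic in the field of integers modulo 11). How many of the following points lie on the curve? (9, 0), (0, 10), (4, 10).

(9, 0): 0² ≡ 0, rhs ≡ 2 → off.
(0, 10): 10² ≡ 1, rhs ≡ 1 → on.
(4, 10): 10² ≡ 1, rhs ≡ 3 → off.

1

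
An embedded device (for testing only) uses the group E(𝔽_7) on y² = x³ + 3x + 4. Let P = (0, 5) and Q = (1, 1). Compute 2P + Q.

(0, 2)

First 2P:
Repeated addition: build up to 2P.
2P: tangent at (0, 5): λ = (3·0² + 3)/(2·5) ≡ 3/3. 3⁻¹ ≡ 5 (mod 7) since 3·5 = 15 ≡ 1, so λ ≡ 3·5 ≡ 1.
  x = λ² - 0 - 0 = 1 - 0 ≡ 1; y = λ·(0 - 1) - 5 ≡ 1. → (1, 1)
2P = (1, 1).
Finally 2P + Q:
tangent at (1, 1): λ = (3·1² + 3)/(2·1) ≡ 6/2. 2⁻¹ ≡ 4 (mod 7), so λ ≡ 6·4 ≡ 3.
  x = λ² - 1 - 1 = 9 - 2 ≡ 0; y = λ·(1 - 0) - 1 ≡ 2. → (0, 2)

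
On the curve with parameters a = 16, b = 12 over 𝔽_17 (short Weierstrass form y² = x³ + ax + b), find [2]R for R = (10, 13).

tangent at (10, 13): λ = (3·10² + 16)/(2·13) ≡ 10/9. 9⁻¹ ≡ 2 (mod 17), so λ ≡ 10·2 ≡ 3.
  x = λ² - 10 - 10 = 9 - 20 ≡ 6; y = λ·(10 - 6) - 13 ≡ 16. → (6, 16)

(6, 16)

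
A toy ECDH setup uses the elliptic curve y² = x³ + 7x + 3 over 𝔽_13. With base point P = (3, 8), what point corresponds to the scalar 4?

(8, 5)

Double-and-add on 4 = (100)₂. Start with P = (3, 8) for the leading 1-bit.
double: tangent at (3, 8): λ = (3·3² + 7)/(2·8) ≡ 8/3. 3⁻¹ ≡ 9 (mod 13), so λ ≡ 8·9 ≡ 7.
  x = λ² - 3 - 3 = 49 - 6 ≡ 4; y = λ·(3 - 4) - 8 ≡ 11. → (4, 11)
double: tangent at (4, 11): λ = (3·4² + 7)/(2·11) ≡ 3/9. 9⁻¹ ≡ 3 (mod 13), so λ ≡ 3·3 ≡ 9.
  x = λ² - 4 - 4 = 81 - 8 ≡ 8; y = λ·(4 - 8) - 11 ≡ 5. → (8, 5)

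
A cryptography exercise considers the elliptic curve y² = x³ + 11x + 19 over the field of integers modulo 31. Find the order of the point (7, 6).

2P: tangent at (7, 6): λ = (3·7² + 11)/(2·6) ≡ 3/12. 12⁻¹ ≡ 13 (mod 31), so λ ≡ 3·13 ≡ 8.
  x = λ² - 7 - 7 = 64 - 14 ≡ 19; y = λ·(7 - 19) - 6 ≡ 22. → (19, 22)
3P: (19, 22) + (7, 6). λ = (6 - 22)/(7 - 19) ≡ 15/19 mod 31. 19⁻¹ ≡ 18 (mod 31), so λ ≡ 22.
  x = λ² - 19 - 7 = 484 - 26 ≡ 24; y = λ·(19 - 24) - 22 ≡ 23. → (24, 23)
4P: (24, 23) + (7, 6). λ = (6 - 23)/(7 - 24) ≡ 14/14 mod 31. 14⁻¹ ≡ 20 (mod 31), so λ ≡ 1.
  x = λ² - 24 - 7 = 1 - 31 ≡ 1; y = λ·(24 - 1) - 23 ≡ 0. → (1, 0)
5P: (1, 0) + (7, 6). λ = (6 - 0)/(7 - 1) ≡ 6/6 mod 31. 6⁻¹ ≡ 26 (mod 31), so λ ≡ 1.
  x = λ² - 1 - 7 = 1 - 8 ≡ 24; y = λ·(1 - 24) - 0 ≡ 8. → (24, 8)
6P: (24, 8) + (7, 6). λ = (6 - 8)/(7 - 24) ≡ 29/14 mod 31. 14⁻¹ ≡ 20 (mod 31) since 14·20 = 280 ≡ 1, so λ ≡ 22.
  x = λ² - 24 - 7 = 484 - 31 ≡ 19; y = λ·(24 - 19) - 8 ≡ 9. → (19, 9)
7P: (19, 9) + (7, 6). λ = (6 - 9)/(7 - 19) ≡ 28/19 mod 31. 19⁻¹ ≡ 18 (mod 31) since 19·18 = 342 ≡ 1, so λ ≡ 8.
  x = λ² - 19 - 7 = 64 - 26 ≡ 7; y = λ·(19 - 7) - 9 ≡ 25. → (7, 25)
8P: (7, 25) + (7, 6): same x and y₁ ≡ -y₂, so the sum is ∞.
8P = ∞, so the order is 8.

8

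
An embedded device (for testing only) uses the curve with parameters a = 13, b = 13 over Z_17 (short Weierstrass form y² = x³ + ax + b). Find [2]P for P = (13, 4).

(0, 8)

tangent at (13, 4): λ = (3·13² + 13)/(2·4) ≡ 10/8. 8⁻¹ ≡ 15 (mod 17), so λ ≡ 10·15 ≡ 14.
  x = λ² - 13 - 13 = 196 - 26 ≡ 0; y = λ·(13 - 0) - 4 ≡ 8. → (0, 8)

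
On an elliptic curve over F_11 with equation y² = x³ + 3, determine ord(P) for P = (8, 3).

2P: tangent at (8, 3): λ = (3·8² + 0)/(2·3) ≡ 5/6. 6⁻¹ ≡ 2 (mod 11) since 6·2 = 12 ≡ 1, so λ ≡ 5·2 ≡ 10.
  x = λ² - 8 - 8 = 100 - 16 ≡ 7; y = λ·(8 - 7) - 3 ≡ 7. → (7, 7)
3P: (7, 7) + (8, 3). λ = (3 - 7)/(8 - 7) ≡ 7/1 mod 11. 1⁻¹ ≡ 1 (mod 11), so λ ≡ 7.
  x = λ² - 7 - 8 = 49 - 15 ≡ 1; y = λ·(7 - 1) - 7 ≡ 2. → (1, 2)
4P: (1, 2) + (8, 3). λ = (3 - 2)/(8 - 1) ≡ 1/7 mod 11. 7⁻¹ ≡ 8 (mod 11) since 7·8 = 56 ≡ 1, so λ ≡ 8.
  x = λ² - 1 - 8 = 64 - 9 ≡ 0; y = λ·(1 - 0) - 2 ≡ 6. → (0, 6)
5P: (0, 6) + (8, 3). λ = (3 - 6)/(8 - 0) ≡ 8/8 mod 11. 8⁻¹ ≡ 7 (mod 11), so λ ≡ 1.
  x = λ² - 0 - 8 = 1 - 8 ≡ 4; y = λ·(0 - 4) - 6 ≡ 1. → (4, 1)
6P: (4, 1) + (8, 3). λ = (3 - 1)/(8 - 4) ≡ 2/4 mod 11. 4⁻¹ ≡ 3 (mod 11), so λ ≡ 6.
  x = λ² - 4 - 8 = 36 - 12 ≡ 2; y = λ·(4 - 2) - 1 ≡ 0. → (2, 0)
7P: (2, 0) + (8, 3). λ = (3 - 0)/(8 - 2) ≡ 3/6 mod 11. 6⁻¹ ≡ 2 (mod 11), so λ ≡ 6.
  x = λ² - 2 - 8 = 36 - 10 ≡ 4; y = λ·(2 - 4) - 0 ≡ 10. → (4, 10)
8P: (4, 10) + (8, 3). λ = (3 - 10)/(8 - 4) ≡ 4/4 mod 11. 4⁻¹ ≡ 3 (mod 11) since 4·3 = 12 ≡ 1, so λ ≡ 1.
  x = λ² - 4 - 8 = 1 - 12 ≡ 0; y = λ·(4 - 0) - 10 ≡ 5. → (0, 5)
9P: (0, 5) + (8, 3). λ = (3 - 5)/(8 - 0) ≡ 9/8 mod 11. 8⁻¹ ≡ 7 (mod 11), so λ ≡ 8.
  x = λ² - 0 - 8 = 64 - 8 ≡ 1; y = λ·(0 - 1) - 5 ≡ 9. → (1, 9)
10P: (1, 9) + (8, 3). λ = (3 - 9)/(8 - 1) ≡ 5/7 mod 11. 7⁻¹ ≡ 8 (mod 11) since 7·8 = 56 ≡ 1, so λ ≡ 7.
  x = λ² - 1 - 8 = 49 - 9 ≡ 7; y = λ·(1 - 7) - 9 ≡ 4. → (7, 4)
11P: (7, 4) + (8, 3). λ = (3 - 4)/(8 - 7) ≡ 10/1 mod 11. 1⁻¹ ≡ 1 (mod 11) since 1·1 = 1 ≡ 1, so λ ≡ 10.
  x = λ² - 7 - 8 = 100 - 15 ≡ 8; y = λ·(7 - 8) - 4 ≡ 8. → (8, 8)
12P: (8, 8) + (8, 3): same x and y₁ ≡ -y₂, so the sum is O.
12P = O, so the order is 12.

12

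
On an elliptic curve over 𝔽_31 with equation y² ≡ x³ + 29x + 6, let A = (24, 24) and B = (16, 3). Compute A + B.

(10, 5)

(24, 24) + (16, 3). λ = (3 - 24)/(16 - 24) ≡ 10/23 mod 31. 23⁻¹ ≡ 27 (mod 31) since 23·27 = 621 ≡ 1, so λ ≡ 22.
  x = λ² - 24 - 16 = 484 - 40 ≡ 10; y = λ·(24 - 10) - 24 ≡ 5. → (10, 5)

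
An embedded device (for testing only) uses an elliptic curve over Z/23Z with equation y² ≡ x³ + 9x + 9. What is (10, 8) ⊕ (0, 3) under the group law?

(10, 8) + (0, 3). λ = (3 - 8)/(0 - 10) ≡ 18/13 mod 23. 13⁻¹ ≡ 16 (mod 23), so λ ≡ 12.
  x = λ² - 10 - 0 = 144 - 10 ≡ 19; y = λ·(10 - 19) - 8 ≡ 22. → (19, 22)

(19, 22)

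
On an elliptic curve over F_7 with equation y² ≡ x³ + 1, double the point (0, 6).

tangent at (0, 6): λ = (3·0² + 0)/(2·6) ≡ 0/5. 5⁻¹ ≡ 3 (mod 7), so λ ≡ 0·3 ≡ 0.
  x = λ² - 0 - 0 = 0 - 0 ≡ 0; y = λ·(0 - 0) - 6 ≡ 1. → (0, 1)

(0, 1)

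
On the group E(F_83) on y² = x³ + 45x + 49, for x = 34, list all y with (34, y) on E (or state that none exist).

x³ + 45x + 49 = 40883 ≡ 47 (mod 83).
47 is a non-residue mod 83; no y exists.

none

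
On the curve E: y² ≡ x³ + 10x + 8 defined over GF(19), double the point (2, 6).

(2, 13)

tangent at (2, 6): λ = (3·2² + 10)/(2·6) ≡ 3/12. 12⁻¹ ≡ 8 (mod 19) since 12·8 = 96 ≡ 1, so λ ≡ 3·8 ≡ 5.
  x = λ² - 2 - 2 = 25 - 4 ≡ 2; y = λ·(2 - 2) - 6 ≡ 13. → (2, 13)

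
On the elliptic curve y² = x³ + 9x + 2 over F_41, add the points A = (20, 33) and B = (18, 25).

(19, 12)

(20, 33) + (18, 25). λ = (25 - 33)/(18 - 20) ≡ 33/39 mod 41. 39⁻¹ ≡ 20 (mod 41), so λ ≡ 4.
  x = λ² - 20 - 18 = 16 - 38 ≡ 19; y = λ·(20 - 19) - 33 ≡ 12. → (19, 12)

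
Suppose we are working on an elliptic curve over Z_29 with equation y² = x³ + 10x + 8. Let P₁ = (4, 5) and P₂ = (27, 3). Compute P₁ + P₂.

(11, 12)

(4, 5) + (27, 3). λ = (3 - 5)/(27 - 4) ≡ 27/23 mod 29. 23⁻¹ ≡ 24 (mod 29), so λ ≡ 10.
  x = λ² - 4 - 27 = 100 - 31 ≡ 11; y = λ·(4 - 11) - 5 ≡ 12. → (11, 12)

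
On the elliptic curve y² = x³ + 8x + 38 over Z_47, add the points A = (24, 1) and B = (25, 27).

(16, 19)

(24, 1) + (25, 27). λ = (27 - 1)/(25 - 24) ≡ 26/1 mod 47. 1⁻¹ ≡ 1 (mod 47), so λ ≡ 26.
  x = λ² - 24 - 25 = 676 - 49 ≡ 16; y = λ·(24 - 16) - 1 ≡ 19. → (16, 19)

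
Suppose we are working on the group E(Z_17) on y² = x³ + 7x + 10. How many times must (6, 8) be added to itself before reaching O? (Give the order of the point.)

2P: tangent at (6, 8): λ = (3·6² + 7)/(2·8) ≡ 13/16. 16⁻¹ ≡ 16 (mod 17), so λ ≡ 13·16 ≡ 4.
  x = λ² - 6 - 6 = 16 - 12 ≡ 4; y = λ·(6 - 4) - 8 ≡ 0. → (4, 0)
3P: (4, 0) + (6, 8). λ = (8 - 0)/(6 - 4) ≡ 8/2 mod 17. 2⁻¹ ≡ 9 (mod 17), so λ ≡ 4.
  x = λ² - 4 - 6 = 16 - 10 ≡ 6; y = λ·(4 - 6) - 0 ≡ 9. → (6, 9)
4P: (6, 9) + (6, 8): same x and y₁ ≡ -y₂, so the sum is O.
4P = O, so the order is 4.

4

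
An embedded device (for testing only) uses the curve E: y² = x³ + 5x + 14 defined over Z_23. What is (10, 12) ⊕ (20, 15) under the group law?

(20, 8)

(10, 12) + (20, 15). λ = (15 - 12)/(20 - 10) ≡ 3/10 mod 23. 10⁻¹ ≡ 7 (mod 23), so λ ≡ 21.
  x = λ² - 10 - 20 = 441 - 30 ≡ 20; y = λ·(10 - 20) - 12 ≡ 8. → (20, 8)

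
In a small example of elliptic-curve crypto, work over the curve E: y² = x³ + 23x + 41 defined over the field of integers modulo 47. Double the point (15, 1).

tangent at (15, 1): λ = (3·15² + 23)/(2·1) ≡ 40/2. 2⁻¹ ≡ 24 (mod 47) since 2·24 = 48 ≡ 1, so λ ≡ 40·24 ≡ 20.
  x = λ² - 15 - 15 = 400 - 30 ≡ 41; y = λ·(15 - 41) - 1 ≡ 43. → (41, 43)

(41, 43)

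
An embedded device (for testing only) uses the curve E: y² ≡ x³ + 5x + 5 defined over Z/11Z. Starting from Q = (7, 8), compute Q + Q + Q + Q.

Double-and-add on 4 = (100)₂. Start with Q = (7, 8) for the leading 1-bit.
double: tangent at (7, 8): λ = (3·7² + 5)/(2·8) ≡ 9/5. 5⁻¹ ≡ 9 (mod 11), so λ ≡ 9·9 ≡ 4.
  x = λ² - 7 - 7 = 16 - 14 ≡ 2; y = λ·(7 - 2) - 8 ≡ 1. → (2, 1)
double: tangent at (2, 1): λ = (3·2² + 5)/(2·1) ≡ 6/2. 2⁻¹ ≡ 6 (mod 11), so λ ≡ 6·6 ≡ 3.
  x = λ² - 2 - 2 = 9 - 4 ≡ 5; y = λ·(2 - 5) - 1 ≡ 1. → (5, 1)

(5, 1)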